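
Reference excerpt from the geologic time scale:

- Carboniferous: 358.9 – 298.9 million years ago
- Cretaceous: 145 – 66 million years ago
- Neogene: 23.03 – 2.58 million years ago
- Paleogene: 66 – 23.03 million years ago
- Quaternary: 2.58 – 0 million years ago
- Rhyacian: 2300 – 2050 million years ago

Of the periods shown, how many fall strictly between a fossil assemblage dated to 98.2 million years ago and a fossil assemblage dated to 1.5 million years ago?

2

The older date is 98.2 Ma and the younger is 1.5 Ma.
Periods with start < 98.2 and end > 1.5 Ma: Paleogene (66–23.03), Neogene (23.03–2.58).
That is 2 complete periods.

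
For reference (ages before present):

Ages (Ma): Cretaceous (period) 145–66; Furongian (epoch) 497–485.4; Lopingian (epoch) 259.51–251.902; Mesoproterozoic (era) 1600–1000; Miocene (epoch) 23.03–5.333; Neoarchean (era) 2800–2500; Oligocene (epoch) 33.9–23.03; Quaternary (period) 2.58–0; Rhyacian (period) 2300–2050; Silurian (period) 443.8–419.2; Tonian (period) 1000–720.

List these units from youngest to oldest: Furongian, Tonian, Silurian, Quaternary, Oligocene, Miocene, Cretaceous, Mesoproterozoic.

Read off each span (Ma): Furongian 497–485.4; Tonian 1000–720; Silurian 443.8–419.2; Quaternary 2.58–0; Oligocene 33.9–23.03; Miocene 23.03–5.333; Cretaceous 145–66; Mesoproterozoic 1600–1000.
Larger Ma is older, so oldest→youngest is Mesoproterozoic, Tonian, Furongian, Silurian, Cretaceous, Oligocene, Miocene, Quaternary; reverse it for youngest→oldest.

Quaternary → Miocene → Oligocene → Cretaceous → Silurian → Furongian → Tonian → Mesoproterozoic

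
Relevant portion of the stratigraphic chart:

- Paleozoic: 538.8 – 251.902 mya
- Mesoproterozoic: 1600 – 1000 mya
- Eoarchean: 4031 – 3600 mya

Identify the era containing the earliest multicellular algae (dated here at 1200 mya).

1200 Ma lies between 1600 and 1000 Ma, so it falls in the Mesoproterozoic.

Mesoproterozoic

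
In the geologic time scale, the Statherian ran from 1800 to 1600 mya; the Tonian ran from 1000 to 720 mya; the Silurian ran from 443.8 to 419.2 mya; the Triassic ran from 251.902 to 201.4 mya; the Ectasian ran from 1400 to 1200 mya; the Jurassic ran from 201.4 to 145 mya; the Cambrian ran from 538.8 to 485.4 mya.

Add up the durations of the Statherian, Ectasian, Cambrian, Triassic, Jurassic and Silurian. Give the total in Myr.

Duration is start − end for each: (1800 − 1600) + (1400 − 1200) + (538.8 − 485.4) + (251.902 − 201.4) + (201.4 − 145) + (443.8 − 419.2).
That is 200 + 200 + 53.4 + 50.502 + 56.4 + 24.6, which totals 584.902 million years.

584.902 million years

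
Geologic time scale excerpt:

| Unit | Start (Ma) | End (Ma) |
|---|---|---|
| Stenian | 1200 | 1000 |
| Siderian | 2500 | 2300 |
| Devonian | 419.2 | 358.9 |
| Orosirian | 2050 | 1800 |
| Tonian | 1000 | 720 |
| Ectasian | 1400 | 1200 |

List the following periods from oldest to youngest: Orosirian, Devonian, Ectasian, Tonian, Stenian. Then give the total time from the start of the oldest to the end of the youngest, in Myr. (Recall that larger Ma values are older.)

Orosirian, Ectasian, Stenian, Tonian, Devonian; total span 1691.1 Myr

From the excerpt: Orosirian 2050–1800; Devonian 419.2–358.9; Ectasian 1400–1200; Tonian 1000–720; Stenian 1200–1000 (Ma).
Larger Ma is earlier, so the oldest is Orosirian and the youngest is Devonian; oldest to youngest: Orosirian, Ectasian, Stenian, Tonian, Devonian.
Oldest start 2050 minus youngest end 358.9 gives 1691.1 Myr overall.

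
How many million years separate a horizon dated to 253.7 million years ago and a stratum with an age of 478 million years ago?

224.3 million years

478 − 253.7 = 224.3 million years.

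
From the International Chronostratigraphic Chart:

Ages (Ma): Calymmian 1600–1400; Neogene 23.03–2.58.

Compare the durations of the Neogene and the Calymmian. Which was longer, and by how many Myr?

Neogene: 23.03 − 2.58 = 20.45 Myr.
Calymmian: 1600 − 1400 = 200 Myr.
Difference: 200 − 20.45 = 179.55 Myr, so the Calymmian was longer.

Calymmian, by 179.55 million years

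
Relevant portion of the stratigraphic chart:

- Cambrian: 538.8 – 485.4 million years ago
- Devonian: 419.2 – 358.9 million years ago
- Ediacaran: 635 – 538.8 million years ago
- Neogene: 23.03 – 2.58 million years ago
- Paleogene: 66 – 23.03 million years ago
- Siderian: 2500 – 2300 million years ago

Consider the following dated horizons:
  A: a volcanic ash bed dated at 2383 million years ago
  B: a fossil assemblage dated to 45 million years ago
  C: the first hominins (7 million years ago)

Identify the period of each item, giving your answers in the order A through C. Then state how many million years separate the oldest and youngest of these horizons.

A: 2383 Ma lies in 2500–2300 Ma, so Siderian.
B: 45 Ma lies in 66–23.03 Ma, so Paleogene.
C: 7 Ma lies in 23.03–2.58 Ma, so Neogene.
Oldest = 2383 Ma, youngest = 7 Ma → span 2376 Myr.

A — Siderian; B — Paleogene; C — Neogene; span 2376 million years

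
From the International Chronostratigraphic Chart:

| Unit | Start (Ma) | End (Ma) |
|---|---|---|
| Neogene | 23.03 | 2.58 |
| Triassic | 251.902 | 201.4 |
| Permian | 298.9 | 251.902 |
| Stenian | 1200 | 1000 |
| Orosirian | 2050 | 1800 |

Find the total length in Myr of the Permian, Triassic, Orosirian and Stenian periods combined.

Duration is start − end for each: (298.9 − 251.902) + (251.902 − 201.4) + (2050 − 1800) + (1200 − 1000).
That is 46.998 + 50.502 + 250 + 200, which totals 547.5 million years.

547.5 million years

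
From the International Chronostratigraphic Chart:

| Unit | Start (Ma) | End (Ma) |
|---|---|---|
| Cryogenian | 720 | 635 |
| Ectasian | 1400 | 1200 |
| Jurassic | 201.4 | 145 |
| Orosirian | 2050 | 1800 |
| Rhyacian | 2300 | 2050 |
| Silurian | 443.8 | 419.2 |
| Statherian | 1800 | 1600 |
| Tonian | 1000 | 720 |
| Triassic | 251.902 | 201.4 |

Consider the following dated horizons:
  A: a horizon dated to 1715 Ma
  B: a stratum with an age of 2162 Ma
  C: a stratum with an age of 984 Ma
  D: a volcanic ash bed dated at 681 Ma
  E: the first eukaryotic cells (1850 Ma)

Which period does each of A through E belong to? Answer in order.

A — Statherian; B — Rhyacian; C — Tonian; D — Cryogenian; E — Orosirian

Match each age against the start–end ranges in the excerpt: A = 1715 Ma → Statherian (1800–1600); B = 2162 Ma → Rhyacian (2300–2050); C = 984 Ma → Tonian (1000–720); D = 681 Ma → Cryogenian (720–635); E = 1850 Ma → Orosirian (2050–1800).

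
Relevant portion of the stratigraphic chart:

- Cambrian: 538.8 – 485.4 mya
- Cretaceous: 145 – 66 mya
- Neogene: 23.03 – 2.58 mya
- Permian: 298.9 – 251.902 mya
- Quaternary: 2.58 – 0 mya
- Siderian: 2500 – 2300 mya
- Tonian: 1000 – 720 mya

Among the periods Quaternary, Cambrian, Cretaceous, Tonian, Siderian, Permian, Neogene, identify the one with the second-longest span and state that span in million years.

Siderian, 200 million years

Durations: Quaternary 2.58; Cambrian 53.4; Cretaceous 79; Tonian 280; Siderian 200; Permian 46.998; Neogene 20.45 Myr.
Sorted longest-first: Tonian (280), Siderian (200), Cretaceous (79), Cambrian (53.4), Permian (46.998), Neogene (20.45), Quaternary (2.58).
The second longest is Siderian at 200 Myr.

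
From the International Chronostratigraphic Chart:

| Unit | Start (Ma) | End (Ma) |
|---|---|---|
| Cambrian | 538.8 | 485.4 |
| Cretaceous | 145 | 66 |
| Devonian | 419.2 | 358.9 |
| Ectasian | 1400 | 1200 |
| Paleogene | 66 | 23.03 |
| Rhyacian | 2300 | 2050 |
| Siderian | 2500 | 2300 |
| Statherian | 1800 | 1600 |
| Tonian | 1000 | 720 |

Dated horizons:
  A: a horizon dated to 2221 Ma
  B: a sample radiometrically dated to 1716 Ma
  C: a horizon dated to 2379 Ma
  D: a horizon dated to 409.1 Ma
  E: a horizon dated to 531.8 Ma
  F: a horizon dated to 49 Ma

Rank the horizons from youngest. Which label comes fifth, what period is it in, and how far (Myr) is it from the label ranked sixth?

Sorted youngest-first by Ma: F (49), D (409.1), E (531.8), B (1716), A (2221), C (2379).
The fifth youngest is A at 2221 Ma, which lies in 2300–2050 Ma: the Rhyacian.
The sixth youngest is C at 2379 Ma; separation = |2221 − 2379| = 158 Myr.

A, in the Rhyacian; 158 million years to C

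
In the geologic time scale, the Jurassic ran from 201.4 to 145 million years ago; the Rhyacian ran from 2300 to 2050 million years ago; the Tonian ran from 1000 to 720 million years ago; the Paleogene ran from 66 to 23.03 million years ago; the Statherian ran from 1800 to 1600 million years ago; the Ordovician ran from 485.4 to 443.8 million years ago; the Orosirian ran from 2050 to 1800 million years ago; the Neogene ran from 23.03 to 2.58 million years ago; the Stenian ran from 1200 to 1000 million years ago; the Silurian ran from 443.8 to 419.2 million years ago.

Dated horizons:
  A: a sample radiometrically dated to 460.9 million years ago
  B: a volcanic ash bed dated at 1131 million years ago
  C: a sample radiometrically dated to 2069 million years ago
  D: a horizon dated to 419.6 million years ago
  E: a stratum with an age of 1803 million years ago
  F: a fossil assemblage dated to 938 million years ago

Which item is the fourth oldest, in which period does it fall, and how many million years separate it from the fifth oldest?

Sorted oldest-first by Ma: C (2069), E (1803), B (1131), F (938), A (460.9), D (419.6).
The fourth oldest is F at 938 Ma, which lies in 1000–720 Ma: the Tonian.
The fifth oldest is A at 460.9 Ma; separation = |938 − 460.9| = 477.1 Myr.

F, in the Tonian; 477.1 million years to A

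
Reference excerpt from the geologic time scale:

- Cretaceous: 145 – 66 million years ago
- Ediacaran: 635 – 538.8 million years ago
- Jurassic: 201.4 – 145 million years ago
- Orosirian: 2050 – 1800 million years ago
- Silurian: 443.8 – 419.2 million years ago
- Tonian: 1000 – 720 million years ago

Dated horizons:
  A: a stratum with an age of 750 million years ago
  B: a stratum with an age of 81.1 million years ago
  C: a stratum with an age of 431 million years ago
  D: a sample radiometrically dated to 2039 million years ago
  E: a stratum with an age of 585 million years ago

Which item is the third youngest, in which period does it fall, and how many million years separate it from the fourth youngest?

Smaller Ma means younger, so youngest first: B 81.1 < C 431 < E 585 < A 750 < D 2039.
Counting 3 along gives E (585 Ma); the excerpt puts that inside the Ediacaran, 635–538.8 Ma.
Next in line is A (750 Ma), and 750 − 585 = 165 Myr.

E, in the Ediacaran; 165 million years to A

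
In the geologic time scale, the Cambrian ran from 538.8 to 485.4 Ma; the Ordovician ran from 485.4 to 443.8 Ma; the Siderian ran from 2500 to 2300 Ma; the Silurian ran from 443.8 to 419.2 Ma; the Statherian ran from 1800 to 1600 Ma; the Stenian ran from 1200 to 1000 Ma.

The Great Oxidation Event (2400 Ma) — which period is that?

Siderian

2400 Ma lies between 2500 and 2300 Ma, so it falls in the Siderian.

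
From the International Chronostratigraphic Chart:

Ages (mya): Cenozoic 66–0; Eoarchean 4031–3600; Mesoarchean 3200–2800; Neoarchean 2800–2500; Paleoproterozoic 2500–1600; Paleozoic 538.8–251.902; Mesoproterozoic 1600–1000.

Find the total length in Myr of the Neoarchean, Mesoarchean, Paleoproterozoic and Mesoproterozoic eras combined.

2200 million years

Duration is start − end for each: (2800 − 2500) + (3200 − 2800) + (2500 − 1600) + (1600 − 1000).
That is 300 + 400 + 900 + 600, which totals 2200 million years.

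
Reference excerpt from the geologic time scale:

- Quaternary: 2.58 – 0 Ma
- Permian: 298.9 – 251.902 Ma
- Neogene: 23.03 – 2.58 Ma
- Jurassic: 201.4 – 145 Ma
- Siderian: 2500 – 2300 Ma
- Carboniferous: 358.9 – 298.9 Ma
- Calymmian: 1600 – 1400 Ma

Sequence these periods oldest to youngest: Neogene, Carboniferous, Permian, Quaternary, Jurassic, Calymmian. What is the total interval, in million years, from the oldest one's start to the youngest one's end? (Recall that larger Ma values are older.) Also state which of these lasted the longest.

Calymmian → Carboniferous → Permian → Jurassic → Neogene → Quaternary; total span 1600 Myr; longest is Calymmian

From the excerpt: Neogene 23.03–2.58; Carboniferous 358.9–298.9; Permian 298.9–251.902; Quaternary 2.58–0; Jurassic 201.4–145; Calymmian 1600–1400 (Ma).
Larger Ma is earlier, so the oldest is Calymmian and the youngest is Quaternary; oldest to youngest: Calymmian, Carboniferous, Permian, Jurassic, Neogene, Quaternary.
Oldest start 1600 minus youngest end 0 gives 1600 Myr overall.
Individual lengths (start − end): Quaternary 2.58; Calymmian 200; Permian 46.998; Jurassic 56.4; Carboniferous 60; Neogene 20.45. The largest is Calymmian at 200 Myr.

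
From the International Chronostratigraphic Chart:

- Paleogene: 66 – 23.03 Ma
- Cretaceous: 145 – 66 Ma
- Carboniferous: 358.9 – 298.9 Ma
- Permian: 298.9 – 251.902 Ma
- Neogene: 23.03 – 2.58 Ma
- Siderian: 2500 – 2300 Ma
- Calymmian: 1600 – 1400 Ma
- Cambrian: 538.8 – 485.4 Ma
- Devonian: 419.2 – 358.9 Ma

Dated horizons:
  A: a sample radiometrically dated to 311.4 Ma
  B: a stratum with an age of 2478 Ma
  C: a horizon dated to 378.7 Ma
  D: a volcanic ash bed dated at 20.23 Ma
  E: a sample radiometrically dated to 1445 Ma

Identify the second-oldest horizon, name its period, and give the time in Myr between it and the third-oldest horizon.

Larger Ma means older, so oldest first: B 2478 > E 1445 > C 378.7 > A 311.4 > D 20.23.
Counting 2 along gives E (1445 Ma); the excerpt puts that inside the Calymmian, 1600–1400 Ma.
Next in line is C (378.7 Ma), and 1445 − 378.7 = 1066.3 Myr.

E, in the Calymmian; 1066.3 million years to C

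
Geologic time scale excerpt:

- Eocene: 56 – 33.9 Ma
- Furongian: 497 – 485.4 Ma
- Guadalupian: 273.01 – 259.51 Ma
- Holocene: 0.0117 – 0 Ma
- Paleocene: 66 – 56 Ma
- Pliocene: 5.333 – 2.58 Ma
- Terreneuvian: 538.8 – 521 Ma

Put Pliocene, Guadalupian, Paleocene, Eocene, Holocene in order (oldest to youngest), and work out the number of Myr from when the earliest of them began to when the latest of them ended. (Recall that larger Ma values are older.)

Guadalupian → Paleocene → Eocene → Pliocene → Holocene; total span 273.01 Myr

From the excerpt: Pliocene 5.333–2.58; Guadalupian 273.01–259.51; Paleocene 66–56; Eocene 56–33.9; Holocene 0.0117–0 (Ma).
Larger Ma is earlier, so the oldest is Guadalupian and the youngest is Holocene; oldest to youngest: Guadalupian, Paleocene, Eocene, Pliocene, Holocene.
Oldest start 273.01 minus youngest end 0 gives 273.01 Myr overall.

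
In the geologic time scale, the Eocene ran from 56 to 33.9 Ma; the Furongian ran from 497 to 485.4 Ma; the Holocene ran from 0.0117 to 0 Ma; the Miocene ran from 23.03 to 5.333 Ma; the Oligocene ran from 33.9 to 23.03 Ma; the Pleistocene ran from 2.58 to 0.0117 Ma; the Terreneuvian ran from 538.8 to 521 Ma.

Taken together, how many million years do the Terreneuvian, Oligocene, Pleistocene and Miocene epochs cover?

Each duration: Terreneuvian = 17.8; Oligocene = 10.87; Pleistocene = 2.5683; Miocene = 17.697.
Sum: 17.8 + 10.87 + 2.5683 + 17.697 = 48.9353 Myr.

48.9353 million years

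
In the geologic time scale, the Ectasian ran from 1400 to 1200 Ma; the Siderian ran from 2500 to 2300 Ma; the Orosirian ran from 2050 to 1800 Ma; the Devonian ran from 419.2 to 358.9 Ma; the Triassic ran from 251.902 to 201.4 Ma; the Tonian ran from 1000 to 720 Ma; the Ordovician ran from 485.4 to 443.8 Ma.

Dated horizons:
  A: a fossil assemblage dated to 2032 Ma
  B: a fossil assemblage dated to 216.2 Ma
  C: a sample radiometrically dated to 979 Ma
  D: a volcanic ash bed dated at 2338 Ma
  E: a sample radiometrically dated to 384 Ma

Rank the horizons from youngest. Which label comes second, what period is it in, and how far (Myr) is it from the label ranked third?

E, in the Devonian; 595 million years to C

Smaller Ma means younger, so youngest first: B 216.2 < E 384 < C 979 < A 2032 < D 2338.
Counting 2 along gives E (384 Ma); the excerpt puts that inside the Devonian, 419.2–358.9 Ma.
Next in line is C (979 Ma), and 979 − 384 = 595 Myr.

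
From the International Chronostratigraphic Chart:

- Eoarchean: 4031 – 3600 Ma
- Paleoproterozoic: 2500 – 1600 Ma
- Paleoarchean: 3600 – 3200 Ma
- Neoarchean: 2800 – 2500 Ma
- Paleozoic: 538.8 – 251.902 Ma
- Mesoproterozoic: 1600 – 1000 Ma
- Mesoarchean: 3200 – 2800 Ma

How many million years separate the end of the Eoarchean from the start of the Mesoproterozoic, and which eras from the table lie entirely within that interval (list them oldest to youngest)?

2000 million years; Paleoarchean, Mesoarchean, Neoarchean, Paleoproterozoic

The Eoarchean closes at 3600 Ma and the Mesoproterozoic opens at 1600 Ma, so the interval is 3600 − 1600 = 2000 Myr.
An era fits inside if it starts at or after 3600 Ma and ends at or before 1600 Ma; oldest first that gives Paleoarchean, Mesoarchean, Neoarchean, Paleoproterozoic.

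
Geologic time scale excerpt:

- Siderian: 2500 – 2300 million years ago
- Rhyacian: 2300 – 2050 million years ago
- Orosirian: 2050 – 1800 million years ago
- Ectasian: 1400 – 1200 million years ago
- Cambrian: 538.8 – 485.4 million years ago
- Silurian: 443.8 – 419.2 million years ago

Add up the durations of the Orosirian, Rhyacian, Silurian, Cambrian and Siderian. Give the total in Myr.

Each duration: Orosirian = 250; Rhyacian = 250; Silurian = 24.6; Cambrian = 53.4; Siderian = 200.
Sum: 250 + 250 + 24.6 + 53.4 + 200 = 778 Myr.

778 million years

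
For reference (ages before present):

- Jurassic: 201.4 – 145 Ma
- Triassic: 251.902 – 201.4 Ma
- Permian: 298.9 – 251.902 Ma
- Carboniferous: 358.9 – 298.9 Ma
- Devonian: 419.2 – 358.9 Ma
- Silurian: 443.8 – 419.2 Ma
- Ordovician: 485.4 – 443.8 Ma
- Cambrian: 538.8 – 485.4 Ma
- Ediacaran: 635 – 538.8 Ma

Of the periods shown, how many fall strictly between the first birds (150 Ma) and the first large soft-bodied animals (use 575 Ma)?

7

575 Ma sits inside the Ediacaran (635–538.8) and 150 Ma inside the Jurassic (201.4–145); neither of those is wholly between the two dates.
The listed periods lying completely between them are Cambrian, Ordovician, Silurian, Devonian, Carboniferous, Permian, Triassic — 7 in all.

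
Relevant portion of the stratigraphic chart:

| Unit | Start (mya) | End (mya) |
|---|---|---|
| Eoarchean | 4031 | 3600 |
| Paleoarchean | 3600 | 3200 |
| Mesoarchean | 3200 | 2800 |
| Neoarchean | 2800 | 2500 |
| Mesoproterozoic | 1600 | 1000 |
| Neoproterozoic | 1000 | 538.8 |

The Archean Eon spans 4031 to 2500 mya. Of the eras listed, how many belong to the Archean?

Eras inside 4031–2500 Ma: Eoarchean, Paleoarchean, Mesoarchean, Neoarchean — 4 in total.

4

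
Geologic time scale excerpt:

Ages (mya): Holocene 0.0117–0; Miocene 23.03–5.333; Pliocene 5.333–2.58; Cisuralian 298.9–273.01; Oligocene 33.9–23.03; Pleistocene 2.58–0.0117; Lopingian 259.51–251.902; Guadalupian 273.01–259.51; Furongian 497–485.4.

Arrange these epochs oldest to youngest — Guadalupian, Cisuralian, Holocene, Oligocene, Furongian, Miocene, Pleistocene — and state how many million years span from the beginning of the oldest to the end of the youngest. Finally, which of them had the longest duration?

Start ages (Ma): Furongian 497, Cisuralian 298.9, Guadalupian 273.01, Oligocene 33.9, Miocene 23.03, Pleistocene 2.58, Holocene 0.0117.
Ordered oldest to youngest: Furongian, Cisuralian, Guadalupian, Oligocene, Miocene, Pleistocene, Holocene.
Span = 497 − 0 = 497 Myr.
Durations: Cisuralian 25.89, Miocene 17.697, Holocene 0.0117, Guadalupian 13.5, Furongian 11.6, Oligocene 10.87, Pleistocene 2.5683 → longest is Cisuralian (25.89 Myr).

Furongian → Cisuralian → Guadalupian → Oligocene → Miocene → Pleistocene → Holocene; total span 497 Myr; longest is Cisuralian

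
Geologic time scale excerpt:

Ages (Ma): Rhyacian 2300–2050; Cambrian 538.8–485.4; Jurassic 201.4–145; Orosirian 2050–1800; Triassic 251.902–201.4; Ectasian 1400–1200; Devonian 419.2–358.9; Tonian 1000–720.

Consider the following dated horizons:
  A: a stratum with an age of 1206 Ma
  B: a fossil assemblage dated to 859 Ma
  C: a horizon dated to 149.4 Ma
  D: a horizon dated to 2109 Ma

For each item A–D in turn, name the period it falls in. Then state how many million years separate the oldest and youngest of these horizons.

Match each age against the start–end ranges in the excerpt: A = 1206 Ma → Ectasian (1400–1200); B = 859 Ma → Tonian (1000–720); C = 149.4 Ma → Jurassic (201.4–145); D = 2109 Ma → Rhyacian (2300–2050).
The largest age is 2109 Ma and the smallest is 149.4 Ma; their difference is 1959.6 Myr.

A — Ectasian; B — Tonian; C — Jurassic; D — Rhyacian; span 1959.6 million years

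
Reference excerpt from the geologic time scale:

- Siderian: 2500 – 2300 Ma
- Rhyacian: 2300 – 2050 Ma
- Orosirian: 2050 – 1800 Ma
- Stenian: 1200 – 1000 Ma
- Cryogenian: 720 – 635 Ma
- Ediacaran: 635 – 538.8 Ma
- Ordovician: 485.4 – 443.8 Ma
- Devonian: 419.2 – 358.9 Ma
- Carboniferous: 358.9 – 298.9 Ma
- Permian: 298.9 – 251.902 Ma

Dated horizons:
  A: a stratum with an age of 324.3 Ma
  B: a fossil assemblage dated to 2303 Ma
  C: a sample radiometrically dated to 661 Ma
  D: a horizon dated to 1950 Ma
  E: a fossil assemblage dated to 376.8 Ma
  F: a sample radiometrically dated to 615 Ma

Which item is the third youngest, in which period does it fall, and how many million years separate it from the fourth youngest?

F, in the Ediacaran; 46 million years to C

Smaller Ma means younger, so youngest first: A 324.3 < E 376.8 < F 615 < C 661 < D 1950 < B 2303.
Counting 3 along gives F (615 Ma); the excerpt puts that inside the Ediacaran, 635–538.8 Ma.
Next in line is C (661 Ma), and 661 − 615 = 46 Myr.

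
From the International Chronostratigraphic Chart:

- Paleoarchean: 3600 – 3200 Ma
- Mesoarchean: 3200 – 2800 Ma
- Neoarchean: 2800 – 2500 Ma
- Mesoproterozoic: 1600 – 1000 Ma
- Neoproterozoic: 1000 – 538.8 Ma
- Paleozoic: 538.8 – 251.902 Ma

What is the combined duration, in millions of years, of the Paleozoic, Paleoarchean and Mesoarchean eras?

Each duration: Paleozoic = 286.898; Paleoarchean = 400; Mesoarchean = 400.
Sum: 286.898 + 400 + 400 = 1086.898 Myr.

1086.898 million years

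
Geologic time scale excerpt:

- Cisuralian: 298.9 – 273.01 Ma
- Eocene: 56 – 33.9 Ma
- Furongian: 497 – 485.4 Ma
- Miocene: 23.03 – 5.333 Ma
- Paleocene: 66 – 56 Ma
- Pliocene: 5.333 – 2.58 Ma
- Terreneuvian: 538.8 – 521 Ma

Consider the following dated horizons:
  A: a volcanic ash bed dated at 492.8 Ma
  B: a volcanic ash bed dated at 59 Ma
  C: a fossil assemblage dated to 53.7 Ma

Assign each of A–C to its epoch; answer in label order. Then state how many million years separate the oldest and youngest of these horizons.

A — Furongian; B — Paleocene; C — Eocene; span 439.1 million years

A: 492.8 Ma lies in 497–485.4 Ma, so Furongian.
B: 59 Ma lies in 66–56 Ma, so Paleocene.
C: 53.7 Ma lies in 56–33.9 Ma, so Eocene.
Oldest = 492.8 Ma, youngest = 53.7 Ma → span 439.1 Myr.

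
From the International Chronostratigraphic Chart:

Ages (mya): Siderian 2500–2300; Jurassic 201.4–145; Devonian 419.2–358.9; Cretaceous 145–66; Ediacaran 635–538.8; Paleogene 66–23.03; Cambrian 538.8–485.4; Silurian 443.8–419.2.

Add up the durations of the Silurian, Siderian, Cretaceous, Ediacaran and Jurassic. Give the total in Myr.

456.2 million years

Each duration: Silurian = 24.6; Siderian = 200; Cretaceous = 79; Ediacaran = 96.2; Jurassic = 56.4.
Sum: 24.6 + 200 + 79 + 96.2 + 56.4 = 456.2 Myr.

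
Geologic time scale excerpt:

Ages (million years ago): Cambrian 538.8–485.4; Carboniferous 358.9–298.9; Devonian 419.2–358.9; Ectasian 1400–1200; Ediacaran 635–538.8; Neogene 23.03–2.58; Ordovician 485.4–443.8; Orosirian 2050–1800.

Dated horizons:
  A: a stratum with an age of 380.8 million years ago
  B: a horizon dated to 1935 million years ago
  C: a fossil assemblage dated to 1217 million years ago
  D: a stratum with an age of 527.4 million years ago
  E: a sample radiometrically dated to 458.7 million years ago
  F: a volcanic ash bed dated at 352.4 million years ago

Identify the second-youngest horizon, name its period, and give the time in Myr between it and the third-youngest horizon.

A, in the Devonian; 77.9 million years to E

Smaller Ma means younger, so youngest first: F 352.4 < A 380.8 < E 458.7 < D 527.4 < C 1217 < B 1935.
Counting 2 along gives A (380.8 Ma); the excerpt puts that inside the Devonian, 419.2–358.9 Ma.
Next in line is E (458.7 Ma), and 458.7 − 380.8 = 77.9 Myr.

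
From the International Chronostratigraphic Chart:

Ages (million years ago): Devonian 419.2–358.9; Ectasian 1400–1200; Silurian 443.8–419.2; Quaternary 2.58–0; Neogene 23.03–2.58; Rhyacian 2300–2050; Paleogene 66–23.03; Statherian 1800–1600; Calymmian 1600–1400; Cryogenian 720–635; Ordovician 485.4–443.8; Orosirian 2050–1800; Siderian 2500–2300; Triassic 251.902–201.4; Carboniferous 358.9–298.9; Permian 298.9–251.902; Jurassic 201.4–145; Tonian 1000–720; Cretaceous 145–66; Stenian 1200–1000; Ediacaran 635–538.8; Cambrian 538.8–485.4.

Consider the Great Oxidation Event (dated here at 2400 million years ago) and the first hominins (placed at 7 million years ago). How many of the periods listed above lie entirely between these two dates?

The older date is 2400 Ma and the younger is 7 Ma.
Periods with start < 2400 and end > 7 Ma: Rhyacian (2300–2050), Orosirian (2050–1800), Statherian (1800–1600), Calymmian (1600–1400), Ectasian (1400–1200), Stenian (1200–1000), Tonian (1000–720), Cryogenian (720–635), Ediacaran (635–538.8), Cambrian (538.8–485.4), Ordovician (485.4–443.8), Silurian (443.8–419.2), Devonian (419.2–358.9), Carboniferous (358.9–298.9), Permian (298.9–251.902), Triassic (251.902–201.4), Jurassic (201.4–145), Cretaceous (145–66), Paleogene (66–23.03).
That is 19 complete periods.

19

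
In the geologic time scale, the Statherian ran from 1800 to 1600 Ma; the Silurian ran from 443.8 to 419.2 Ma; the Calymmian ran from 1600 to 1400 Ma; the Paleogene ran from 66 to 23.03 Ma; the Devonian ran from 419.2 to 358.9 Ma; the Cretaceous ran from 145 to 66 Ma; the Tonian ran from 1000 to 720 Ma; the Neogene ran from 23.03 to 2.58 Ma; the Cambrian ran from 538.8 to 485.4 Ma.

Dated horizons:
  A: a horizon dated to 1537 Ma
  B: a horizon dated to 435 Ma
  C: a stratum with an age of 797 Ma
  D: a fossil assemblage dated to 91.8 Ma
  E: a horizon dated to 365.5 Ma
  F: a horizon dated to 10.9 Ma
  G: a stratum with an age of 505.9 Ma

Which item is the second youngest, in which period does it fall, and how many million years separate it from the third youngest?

D, in the Cretaceous; 273.7 million years to E

Smaller Ma means younger, so youngest first: F 10.9 < D 91.8 < E 365.5 < B 435 < G 505.9 < C 797 < A 1537.
Counting 2 along gives D (91.8 Ma); the excerpt puts that inside the Cretaceous, 145–66 Ma.
Next in line is E (365.5 Ma), and 365.5 − 91.8 = 273.7 Myr.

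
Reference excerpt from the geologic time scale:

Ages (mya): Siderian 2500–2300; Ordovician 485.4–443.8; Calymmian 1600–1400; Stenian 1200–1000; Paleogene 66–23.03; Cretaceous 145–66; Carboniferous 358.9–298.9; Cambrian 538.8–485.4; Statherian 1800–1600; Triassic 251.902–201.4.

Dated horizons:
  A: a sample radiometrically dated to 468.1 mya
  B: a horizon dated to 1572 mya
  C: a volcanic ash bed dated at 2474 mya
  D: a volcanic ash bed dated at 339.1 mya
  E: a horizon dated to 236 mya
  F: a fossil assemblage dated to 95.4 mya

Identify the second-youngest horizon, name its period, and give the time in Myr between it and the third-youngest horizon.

E, in the Triassic; 103.1 million years to D

Sorted youngest-first by Ma: F (95.4), E (236), D (339.1), A (468.1), B (1572), C (2474).
The second youngest is E at 236 Ma, which lies in 251.902–201.4 Ma: the Triassic.
The third youngest is D at 339.1 Ma; separation = |236 − 339.1| = 103.1 Myr.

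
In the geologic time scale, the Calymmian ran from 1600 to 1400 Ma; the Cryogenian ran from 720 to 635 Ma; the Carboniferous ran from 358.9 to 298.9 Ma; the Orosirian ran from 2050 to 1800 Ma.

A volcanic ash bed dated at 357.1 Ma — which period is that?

Carboniferous

357.1 Ma lies between 358.9 and 298.9 Ma, so it falls in the Carboniferous.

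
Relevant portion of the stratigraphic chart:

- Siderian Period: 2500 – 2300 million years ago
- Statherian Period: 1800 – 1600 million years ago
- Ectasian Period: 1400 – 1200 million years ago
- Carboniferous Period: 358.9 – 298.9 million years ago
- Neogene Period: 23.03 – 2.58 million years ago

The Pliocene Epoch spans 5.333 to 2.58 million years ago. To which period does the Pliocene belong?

The Pliocene (5.333–2.58 Ma) lies entirely within 23.03–2.58 Ma, the Neogene Period.

Neogene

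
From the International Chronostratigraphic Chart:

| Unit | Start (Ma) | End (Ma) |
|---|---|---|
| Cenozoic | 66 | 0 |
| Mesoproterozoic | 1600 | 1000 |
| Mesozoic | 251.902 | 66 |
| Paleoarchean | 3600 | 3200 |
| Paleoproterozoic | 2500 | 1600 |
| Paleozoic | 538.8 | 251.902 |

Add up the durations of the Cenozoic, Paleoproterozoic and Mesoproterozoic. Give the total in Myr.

Each duration: Cenozoic = 66; Paleoproterozoic = 900; Mesoproterozoic = 600.
Sum: 66 + 900 + 600 = 1566 Myr.

1566 million years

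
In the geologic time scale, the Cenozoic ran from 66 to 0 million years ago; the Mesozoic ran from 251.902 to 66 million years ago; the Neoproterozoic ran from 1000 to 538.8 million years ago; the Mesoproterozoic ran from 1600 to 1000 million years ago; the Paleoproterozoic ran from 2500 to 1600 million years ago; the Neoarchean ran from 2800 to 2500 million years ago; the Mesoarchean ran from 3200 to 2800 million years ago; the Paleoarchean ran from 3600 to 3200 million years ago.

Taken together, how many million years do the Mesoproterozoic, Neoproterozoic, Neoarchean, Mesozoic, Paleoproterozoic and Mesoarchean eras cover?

Duration is start − end for each: (1600 − 1000) + (1000 − 538.8) + (2800 − 2500) + (251.902 − 66) + (2500 − 1600) + (3200 − 2800).
That is 600 + 461.2 + 300 + 185.902 + 900 + 400, which totals 2847.102 million years.

2847.102 million years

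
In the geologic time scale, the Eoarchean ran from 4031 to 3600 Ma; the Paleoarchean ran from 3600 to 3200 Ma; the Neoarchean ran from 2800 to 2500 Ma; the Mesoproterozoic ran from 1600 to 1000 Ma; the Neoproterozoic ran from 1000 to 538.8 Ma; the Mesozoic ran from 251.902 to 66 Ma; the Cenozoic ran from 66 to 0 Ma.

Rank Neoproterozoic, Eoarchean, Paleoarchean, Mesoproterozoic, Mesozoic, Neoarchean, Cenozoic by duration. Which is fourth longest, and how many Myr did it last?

Durations: Neoproterozoic 461.2; Eoarchean 431; Paleoarchean 400; Mesoproterozoic 600; Mesozoic 185.902; Neoarchean 300; Cenozoic 66 Myr.
Sorted longest-first: Mesoproterozoic (600), Neoproterozoic (461.2), Eoarchean (431), Paleoarchean (400), Neoarchean (300), Mesozoic (185.902), Cenozoic (66).
The fourth longest is Paleoarchean at 400 Myr.

Paleoarchean, 400 million years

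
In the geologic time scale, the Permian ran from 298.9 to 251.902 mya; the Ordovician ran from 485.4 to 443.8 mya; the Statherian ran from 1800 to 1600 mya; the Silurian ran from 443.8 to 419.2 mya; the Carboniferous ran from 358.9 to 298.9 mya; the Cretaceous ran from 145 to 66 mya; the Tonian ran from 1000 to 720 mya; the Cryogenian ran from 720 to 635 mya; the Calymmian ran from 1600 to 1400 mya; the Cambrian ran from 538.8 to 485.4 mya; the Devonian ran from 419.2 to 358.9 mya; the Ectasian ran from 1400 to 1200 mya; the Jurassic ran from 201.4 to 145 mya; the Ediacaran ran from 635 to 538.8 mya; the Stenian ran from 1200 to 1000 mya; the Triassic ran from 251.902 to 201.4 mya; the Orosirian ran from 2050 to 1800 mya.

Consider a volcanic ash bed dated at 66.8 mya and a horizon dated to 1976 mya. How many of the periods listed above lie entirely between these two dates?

15

The older date is 1976 Ma and the younger is 66.8 Ma.
Periods with start < 1976 and end > 66.8 Ma: Statherian (1800–1600), Calymmian (1600–1400), Ectasian (1400–1200), Stenian (1200–1000), Tonian (1000–720), Cryogenian (720–635), Ediacaran (635–538.8), Cambrian (538.8–485.4), Ordovician (485.4–443.8), Silurian (443.8–419.2), Devonian (419.2–358.9), Carboniferous (358.9–298.9), Permian (298.9–251.902), Triassic (251.902–201.4), Jurassic (201.4–145).
That is 15 complete periods.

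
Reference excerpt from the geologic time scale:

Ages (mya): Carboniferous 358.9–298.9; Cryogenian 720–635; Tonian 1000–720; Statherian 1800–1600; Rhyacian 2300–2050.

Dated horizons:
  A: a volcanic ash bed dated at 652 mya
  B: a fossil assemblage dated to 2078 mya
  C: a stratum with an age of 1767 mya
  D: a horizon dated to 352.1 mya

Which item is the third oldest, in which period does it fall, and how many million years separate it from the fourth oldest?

Larger Ma means older, so oldest first: B 2078 > C 1767 > A 652 > D 352.1.
Counting 3 along gives A (652 Ma); the excerpt puts that inside the Cryogenian, 720–635 Ma.
Next in line is D (352.1 Ma), and 652 − 352.1 = 299.9 Myr.

A, in the Cryogenian; 299.9 million years to D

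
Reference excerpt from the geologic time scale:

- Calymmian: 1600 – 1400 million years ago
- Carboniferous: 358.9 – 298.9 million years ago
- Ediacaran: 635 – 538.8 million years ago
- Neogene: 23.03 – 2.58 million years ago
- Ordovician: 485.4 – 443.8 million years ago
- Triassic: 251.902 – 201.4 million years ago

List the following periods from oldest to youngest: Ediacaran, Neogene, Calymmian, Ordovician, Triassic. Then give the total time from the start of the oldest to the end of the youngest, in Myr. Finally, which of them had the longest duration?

From the excerpt: Ediacaran 635–538.8; Neogene 23.03–2.58; Calymmian 1600–1400; Ordovician 485.4–443.8; Triassic 251.902–201.4 (Ma).
Larger Ma is earlier, so the oldest is Calymmian and the youngest is Neogene; oldest to youngest: Calymmian, Ediacaran, Ordovician, Triassic, Neogene.
Oldest start 1600 minus youngest end 2.58 gives 1597.42 Myr overall.
Individual lengths (start − end): Neogene 20.45; Ediacaran 96.2; Calymmian 200; Ordovician 41.6; Triassic 50.502. The largest is Calymmian at 200 Myr.

Calymmian → Ediacaran → Ordovician → Triassic → Neogene; total span 1597.42 Myr; longest is Calymmian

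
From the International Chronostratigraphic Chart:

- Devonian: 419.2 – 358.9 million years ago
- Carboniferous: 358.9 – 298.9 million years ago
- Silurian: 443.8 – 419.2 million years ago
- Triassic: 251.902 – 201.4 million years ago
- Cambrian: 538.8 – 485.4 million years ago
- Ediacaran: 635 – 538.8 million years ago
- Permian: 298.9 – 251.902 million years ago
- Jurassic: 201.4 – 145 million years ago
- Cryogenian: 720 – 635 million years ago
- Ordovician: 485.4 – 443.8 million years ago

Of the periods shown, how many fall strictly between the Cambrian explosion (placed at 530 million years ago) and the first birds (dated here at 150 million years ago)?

6

530 Ma sits inside the Cambrian (538.8–485.4) and 150 Ma inside the Jurassic (201.4–145); neither of those is wholly between the two dates.
The listed periods lying completely between them are Ordovician, Silurian, Devonian, Carboniferous, Permian, Triassic — 6 in all.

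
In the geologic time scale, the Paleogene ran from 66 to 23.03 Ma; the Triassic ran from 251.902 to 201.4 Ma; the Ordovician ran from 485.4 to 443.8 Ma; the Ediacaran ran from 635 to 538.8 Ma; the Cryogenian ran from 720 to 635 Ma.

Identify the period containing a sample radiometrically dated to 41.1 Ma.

41.1 Ma lies between 66 and 23.03 Ma, so it falls in the Paleogene.

Paleogene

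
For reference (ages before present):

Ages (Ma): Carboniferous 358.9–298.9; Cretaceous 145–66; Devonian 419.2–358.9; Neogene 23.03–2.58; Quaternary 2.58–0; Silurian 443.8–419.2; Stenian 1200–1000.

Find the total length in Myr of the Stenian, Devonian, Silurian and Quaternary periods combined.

287.48 million years

Duration is start − end for each: (1200 − 1000) + (419.2 − 358.9) + (443.8 − 419.2) + (2.58 − 0).
That is 200 + 60.3 + 24.6 + 2.58, which totals 287.48 million years.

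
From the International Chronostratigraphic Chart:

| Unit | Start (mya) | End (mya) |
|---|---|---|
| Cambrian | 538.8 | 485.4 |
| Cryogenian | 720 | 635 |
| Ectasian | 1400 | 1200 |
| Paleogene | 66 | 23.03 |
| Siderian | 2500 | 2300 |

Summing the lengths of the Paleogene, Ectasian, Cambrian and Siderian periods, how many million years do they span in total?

496.37 million years

Duration is start − end for each: (66 − 23.03) + (1400 − 1200) + (538.8 − 485.4) + (2500 − 2300).
That is 42.97 + 200 + 53.4 + 200, which totals 496.37 million years.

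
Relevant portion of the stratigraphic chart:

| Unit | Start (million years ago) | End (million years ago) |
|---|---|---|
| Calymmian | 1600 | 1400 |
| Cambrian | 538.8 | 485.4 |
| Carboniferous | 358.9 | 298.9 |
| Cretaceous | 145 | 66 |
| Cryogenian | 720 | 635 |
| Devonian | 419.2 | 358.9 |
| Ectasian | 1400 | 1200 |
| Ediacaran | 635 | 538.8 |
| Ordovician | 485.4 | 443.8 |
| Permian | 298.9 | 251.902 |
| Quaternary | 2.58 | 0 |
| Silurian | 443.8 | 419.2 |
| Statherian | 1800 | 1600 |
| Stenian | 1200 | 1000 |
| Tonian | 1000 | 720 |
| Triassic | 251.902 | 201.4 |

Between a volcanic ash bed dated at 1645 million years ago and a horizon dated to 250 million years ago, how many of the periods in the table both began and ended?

The older date is 1645 Ma and the younger is 250 Ma.
Periods with start < 1645 and end > 250 Ma: Calymmian (1600–1400), Ectasian (1400–1200), Stenian (1200–1000), Tonian (1000–720), Cryogenian (720–635), Ediacaran (635–538.8), Cambrian (538.8–485.4), Ordovician (485.4–443.8), Silurian (443.8–419.2), Devonian (419.2–358.9), Carboniferous (358.9–298.9), Permian (298.9–251.902).
That is 12 complete periods.

12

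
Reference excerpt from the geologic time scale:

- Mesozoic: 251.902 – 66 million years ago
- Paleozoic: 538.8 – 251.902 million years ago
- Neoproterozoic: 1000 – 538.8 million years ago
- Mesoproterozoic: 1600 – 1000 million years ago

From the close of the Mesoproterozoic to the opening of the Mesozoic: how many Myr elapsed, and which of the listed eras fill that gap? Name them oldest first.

748.098 million years; Neoproterozoic, Paleozoic

End of Mesoproterozoic = 1000 Ma; start of Mesozoic = 251.902 Ma.
Gap = 1000 − 251.902 = 748.098 Myr.
Eras wholly inside 1000–251.902 Ma: Neoproterozoic (1000–538.8), Paleozoic (538.8–251.902).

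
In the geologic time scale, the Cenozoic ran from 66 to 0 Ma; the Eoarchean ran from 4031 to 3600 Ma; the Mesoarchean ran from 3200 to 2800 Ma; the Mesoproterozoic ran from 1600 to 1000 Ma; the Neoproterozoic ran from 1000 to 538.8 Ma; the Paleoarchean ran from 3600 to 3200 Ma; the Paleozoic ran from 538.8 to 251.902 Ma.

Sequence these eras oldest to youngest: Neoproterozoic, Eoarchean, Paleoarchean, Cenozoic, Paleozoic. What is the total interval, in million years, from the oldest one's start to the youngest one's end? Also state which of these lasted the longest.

From the excerpt: Neoproterozoic 1000–538.8; Eoarchean 4031–3600; Paleoarchean 3600–3200; Cenozoic 66–0; Paleozoic 538.8–251.902 (Ma).
Larger Ma is earlier, so the oldest is Eoarchean and the youngest is Cenozoic; oldest to youngest: Eoarchean, Paleoarchean, Neoproterozoic, Paleozoic, Cenozoic.
Oldest start 4031 minus youngest end 0 gives 4031 Myr overall.
Individual lengths (start − end): Neoproterozoic 461.2; Paleoarchean 400; Cenozoic 66; Paleozoic 286.898; Eoarchean 431. The largest is Neoproterozoic at 461.2 Myr.

Eoarchean → Paleoarchean → Neoproterozoic → Paleozoic → Cenozoic; total span 4031 Myr; longest is Neoproterozoic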